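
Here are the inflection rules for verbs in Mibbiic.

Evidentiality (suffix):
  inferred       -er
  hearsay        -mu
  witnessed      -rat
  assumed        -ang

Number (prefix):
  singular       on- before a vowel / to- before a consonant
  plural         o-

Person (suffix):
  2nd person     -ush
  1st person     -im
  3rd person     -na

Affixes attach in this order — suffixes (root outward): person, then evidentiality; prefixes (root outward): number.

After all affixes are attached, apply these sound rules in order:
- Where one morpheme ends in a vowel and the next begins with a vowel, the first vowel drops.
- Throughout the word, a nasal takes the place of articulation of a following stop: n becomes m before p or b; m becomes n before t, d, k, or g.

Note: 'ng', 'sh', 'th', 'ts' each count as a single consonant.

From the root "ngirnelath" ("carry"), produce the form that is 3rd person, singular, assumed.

tongirnelathnang

Attach number singular to- (before consonant 'ng') → tongirnelath.
Attach person 3rd person -na → tongirnelathna.
Attach evidentiality assumed -ang → tongirnelathnaang.
Apply vowel deletion: tongirnelathnaang → tongirnelathnang.
Nasal assimilation: no change.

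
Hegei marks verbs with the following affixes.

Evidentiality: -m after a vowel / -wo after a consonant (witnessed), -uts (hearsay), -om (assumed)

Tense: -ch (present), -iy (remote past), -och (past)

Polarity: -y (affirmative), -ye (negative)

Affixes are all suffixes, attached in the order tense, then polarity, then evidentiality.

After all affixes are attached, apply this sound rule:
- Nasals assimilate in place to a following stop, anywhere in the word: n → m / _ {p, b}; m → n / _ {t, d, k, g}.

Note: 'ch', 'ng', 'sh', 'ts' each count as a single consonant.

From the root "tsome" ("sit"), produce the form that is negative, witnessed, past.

Attach tense past -och → tsomeoch.
Attach polarity negative -ye → tsomeochye.
Attach evidentiality witnessed -m (after vowel 'e') → tsomeochyem.
Nasal assimilation: no change.

tsomeochyem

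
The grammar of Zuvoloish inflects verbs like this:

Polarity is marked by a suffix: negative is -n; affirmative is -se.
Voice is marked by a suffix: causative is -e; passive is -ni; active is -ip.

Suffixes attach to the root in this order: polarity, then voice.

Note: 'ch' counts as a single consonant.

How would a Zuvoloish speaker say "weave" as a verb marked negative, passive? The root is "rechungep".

rechungepnni

Attach polarity negative -n → rechungepn.
Attach voice passive -ni → rechungepnni.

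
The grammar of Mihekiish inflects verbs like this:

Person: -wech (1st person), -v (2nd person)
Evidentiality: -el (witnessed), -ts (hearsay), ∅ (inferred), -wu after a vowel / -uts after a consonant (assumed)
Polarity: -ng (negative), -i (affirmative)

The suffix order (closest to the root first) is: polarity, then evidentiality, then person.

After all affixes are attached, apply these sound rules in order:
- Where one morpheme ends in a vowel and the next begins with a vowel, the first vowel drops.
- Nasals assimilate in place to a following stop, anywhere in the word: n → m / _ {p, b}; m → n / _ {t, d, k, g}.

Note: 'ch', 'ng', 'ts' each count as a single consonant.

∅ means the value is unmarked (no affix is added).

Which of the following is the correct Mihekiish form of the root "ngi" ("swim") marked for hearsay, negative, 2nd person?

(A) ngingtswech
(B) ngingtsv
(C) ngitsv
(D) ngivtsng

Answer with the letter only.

B

Attach polarity negative -ng → nging.
Attach evidentiality hearsay -ts → ngingts.
Attach person 2nd person -v → ngingtsv.
Vowel deletion: no change.
Nasal assimilation: no change.
So the correct form is ngingtsv, option (B).
(C) ngitsv is wrong: it uses affirmative instead of negative for polarity.
(A) ngingtswech is wrong: it uses 1st person instead of 2nd person for person.
(D) ngivtsng is wrong: it has the affixes in the wrong order.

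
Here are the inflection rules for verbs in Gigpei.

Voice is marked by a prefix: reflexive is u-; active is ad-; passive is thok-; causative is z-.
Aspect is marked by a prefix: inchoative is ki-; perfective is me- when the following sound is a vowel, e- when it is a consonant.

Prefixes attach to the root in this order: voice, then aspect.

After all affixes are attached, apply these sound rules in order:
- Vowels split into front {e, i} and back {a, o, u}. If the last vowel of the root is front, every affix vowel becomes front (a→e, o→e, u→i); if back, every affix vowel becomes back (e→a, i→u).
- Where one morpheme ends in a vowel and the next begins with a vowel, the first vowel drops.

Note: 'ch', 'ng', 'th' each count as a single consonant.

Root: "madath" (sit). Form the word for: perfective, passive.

Attach voice passive thok- → thokmadath.
Attach aspect perfective e- (before consonant 'th') → ethokmadath.
Apply vowel harmony: ethokmadath → athokmadath.
Vowel deletion: no change.

athokmadath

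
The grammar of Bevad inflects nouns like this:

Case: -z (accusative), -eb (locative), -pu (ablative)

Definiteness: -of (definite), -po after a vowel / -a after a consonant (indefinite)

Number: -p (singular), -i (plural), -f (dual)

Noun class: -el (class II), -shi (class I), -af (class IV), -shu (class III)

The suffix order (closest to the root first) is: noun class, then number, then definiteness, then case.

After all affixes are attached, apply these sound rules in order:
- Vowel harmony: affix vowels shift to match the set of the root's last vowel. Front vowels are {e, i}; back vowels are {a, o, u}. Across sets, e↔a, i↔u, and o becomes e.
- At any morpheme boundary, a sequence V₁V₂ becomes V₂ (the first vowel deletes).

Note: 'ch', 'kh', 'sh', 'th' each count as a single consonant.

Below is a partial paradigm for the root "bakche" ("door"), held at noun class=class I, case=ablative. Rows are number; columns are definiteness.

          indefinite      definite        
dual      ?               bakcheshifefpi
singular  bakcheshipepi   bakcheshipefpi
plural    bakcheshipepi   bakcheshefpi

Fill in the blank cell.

bakcheshifepi

Attach noun class class I -shi → bakcheshi.
Attach number dual -f → bakcheshif.
Attach definiteness indefinite -a (after consonant 'f') → bakcheshifa.
Attach case ablative -pu → bakcheshifapu.
Apply vowel harmony: bakcheshifapu → bakcheshifepi.
Vowel deletion: no change.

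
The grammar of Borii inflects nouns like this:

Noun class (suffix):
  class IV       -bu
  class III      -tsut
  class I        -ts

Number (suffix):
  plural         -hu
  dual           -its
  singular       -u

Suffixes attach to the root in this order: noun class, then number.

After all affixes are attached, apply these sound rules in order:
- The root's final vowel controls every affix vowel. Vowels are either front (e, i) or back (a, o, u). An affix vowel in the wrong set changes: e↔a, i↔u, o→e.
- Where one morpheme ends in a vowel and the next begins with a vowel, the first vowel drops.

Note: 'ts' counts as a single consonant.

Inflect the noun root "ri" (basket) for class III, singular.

ritsiti

Attach noun class class III -tsut → ritsut.
Attach number singular -u → ritsutu.
Apply vowel harmony: ritsutu → ritsiti.
Vowel deletion: no change.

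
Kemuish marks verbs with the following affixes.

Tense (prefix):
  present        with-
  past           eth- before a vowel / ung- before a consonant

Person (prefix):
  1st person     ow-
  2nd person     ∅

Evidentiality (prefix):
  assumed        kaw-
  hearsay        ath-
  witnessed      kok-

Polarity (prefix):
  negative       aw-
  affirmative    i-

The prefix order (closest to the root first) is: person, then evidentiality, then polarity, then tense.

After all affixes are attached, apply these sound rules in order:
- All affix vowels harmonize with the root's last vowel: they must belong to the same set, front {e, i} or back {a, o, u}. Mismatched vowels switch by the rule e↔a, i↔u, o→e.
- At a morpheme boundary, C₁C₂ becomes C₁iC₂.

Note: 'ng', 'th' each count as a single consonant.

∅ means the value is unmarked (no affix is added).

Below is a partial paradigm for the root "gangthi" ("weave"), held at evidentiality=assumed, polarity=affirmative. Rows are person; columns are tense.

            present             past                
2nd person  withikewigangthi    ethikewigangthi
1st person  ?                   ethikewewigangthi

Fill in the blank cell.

Attach person 1st person ow- → owgangthi.
Attach evidentiality assumed kaw- → kawowgangthi.
Attach polarity affirmative i- → ikawowgangthi.
Attach tense present with- → withikawowgangthi.
Apply vowel harmony: withikawowgangthi → withikewewgangthi.
Apply epenthesis: withikewewgangthi → withikewewigangthi.

withikewewigangthi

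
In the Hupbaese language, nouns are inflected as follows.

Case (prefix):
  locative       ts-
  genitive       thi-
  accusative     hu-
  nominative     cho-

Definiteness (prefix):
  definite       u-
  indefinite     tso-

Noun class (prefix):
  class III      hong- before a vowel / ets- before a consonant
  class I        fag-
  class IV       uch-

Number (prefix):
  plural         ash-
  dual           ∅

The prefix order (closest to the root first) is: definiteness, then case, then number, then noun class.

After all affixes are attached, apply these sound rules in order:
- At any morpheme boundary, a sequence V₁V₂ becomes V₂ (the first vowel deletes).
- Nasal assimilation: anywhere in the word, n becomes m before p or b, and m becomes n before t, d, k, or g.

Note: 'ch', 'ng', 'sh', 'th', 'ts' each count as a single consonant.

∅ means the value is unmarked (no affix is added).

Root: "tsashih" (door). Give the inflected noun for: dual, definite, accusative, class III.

Attach definiteness definite u- → utsashih.
Attach case accusative hu- → huutsashih.
number = dual: zero marking, form stays huutsashih.
Attach noun class class III ets- (before consonant 'h') → etshuutsashih.
Apply vowel deletion: etshuutsashih → etshutsashih.
Nasal assimilation: no change.

etshutsashih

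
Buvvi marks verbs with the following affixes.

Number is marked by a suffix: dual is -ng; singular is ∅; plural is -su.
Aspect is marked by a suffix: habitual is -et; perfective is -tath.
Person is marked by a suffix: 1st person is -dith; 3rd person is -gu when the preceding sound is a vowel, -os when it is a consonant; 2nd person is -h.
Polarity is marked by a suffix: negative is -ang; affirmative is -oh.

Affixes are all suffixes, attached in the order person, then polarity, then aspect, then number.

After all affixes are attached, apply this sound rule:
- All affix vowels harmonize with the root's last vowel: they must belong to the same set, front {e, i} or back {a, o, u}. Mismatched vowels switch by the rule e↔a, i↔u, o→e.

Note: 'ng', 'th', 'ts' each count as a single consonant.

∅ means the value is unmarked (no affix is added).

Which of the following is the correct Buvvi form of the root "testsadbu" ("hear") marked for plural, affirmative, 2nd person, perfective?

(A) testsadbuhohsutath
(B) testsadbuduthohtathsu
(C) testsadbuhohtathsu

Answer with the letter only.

C

Attach person 2nd person -h → testsadbuh.
Attach polarity affirmative -oh → testsadbuhoh.
Attach aspect perfective -tath → testsadbuhohtath.
Attach number plural -su → testsadbuhohtathsu.
Vowel harmony: no change.
So the correct form is testsadbuhohtathsu, option (C).
(B) testsadbuduthohtathsu is wrong: it uses 1st person instead of 2nd person for person.
(A) testsadbuhohsutath is wrong: it has the affixes in the wrong order.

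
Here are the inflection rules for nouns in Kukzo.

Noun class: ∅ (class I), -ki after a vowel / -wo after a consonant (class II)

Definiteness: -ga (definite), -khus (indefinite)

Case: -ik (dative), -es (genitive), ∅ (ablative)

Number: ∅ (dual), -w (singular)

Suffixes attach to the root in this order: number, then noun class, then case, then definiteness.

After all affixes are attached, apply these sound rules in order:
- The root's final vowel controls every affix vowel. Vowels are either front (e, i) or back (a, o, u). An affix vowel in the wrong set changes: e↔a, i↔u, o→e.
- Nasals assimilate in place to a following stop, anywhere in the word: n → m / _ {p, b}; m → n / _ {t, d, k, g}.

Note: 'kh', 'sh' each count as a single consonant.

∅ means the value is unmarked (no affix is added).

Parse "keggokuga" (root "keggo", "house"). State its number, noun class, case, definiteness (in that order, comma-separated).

Segment: keggo-ki-ga.
number: ∅ → dual.
noun class: -ki/wo → class II.
case: ∅ → ablative.
definiteness: -ga → definite.

dual, class II, ablative, definite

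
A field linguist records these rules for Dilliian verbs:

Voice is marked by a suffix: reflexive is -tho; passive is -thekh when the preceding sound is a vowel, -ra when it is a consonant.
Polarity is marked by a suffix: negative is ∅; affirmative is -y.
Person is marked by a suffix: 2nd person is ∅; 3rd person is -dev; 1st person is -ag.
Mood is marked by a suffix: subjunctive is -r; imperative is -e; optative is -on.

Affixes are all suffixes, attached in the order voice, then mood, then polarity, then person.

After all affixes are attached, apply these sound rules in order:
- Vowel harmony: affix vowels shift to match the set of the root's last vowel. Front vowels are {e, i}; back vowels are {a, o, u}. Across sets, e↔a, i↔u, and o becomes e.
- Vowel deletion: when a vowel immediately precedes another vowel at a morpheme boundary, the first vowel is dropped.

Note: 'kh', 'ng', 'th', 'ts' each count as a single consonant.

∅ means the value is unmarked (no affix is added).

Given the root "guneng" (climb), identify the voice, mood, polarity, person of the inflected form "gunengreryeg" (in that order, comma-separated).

Segment: guneng-ra-r-y-ag.
voice: -thekh/ra → passive.
mood: -r → subjunctive.
polarity: -y → affirmative.
person: -ag → 1st person.

passive, subjunctive, affirmative, 1st person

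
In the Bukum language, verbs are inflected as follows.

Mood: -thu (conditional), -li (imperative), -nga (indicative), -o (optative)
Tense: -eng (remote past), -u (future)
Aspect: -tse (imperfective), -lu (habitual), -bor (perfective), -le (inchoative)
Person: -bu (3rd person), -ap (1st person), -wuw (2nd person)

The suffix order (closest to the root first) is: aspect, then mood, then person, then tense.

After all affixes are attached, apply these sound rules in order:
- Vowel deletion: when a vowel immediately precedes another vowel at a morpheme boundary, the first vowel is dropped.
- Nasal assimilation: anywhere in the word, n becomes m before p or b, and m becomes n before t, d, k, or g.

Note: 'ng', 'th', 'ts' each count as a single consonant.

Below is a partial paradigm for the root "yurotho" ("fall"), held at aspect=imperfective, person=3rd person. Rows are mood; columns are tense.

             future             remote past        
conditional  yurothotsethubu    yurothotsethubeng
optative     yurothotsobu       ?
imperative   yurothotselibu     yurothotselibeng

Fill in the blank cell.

Attach aspect imperfective -tse → yurothotse.
Attach mood optative -o → yurothotseo.
Attach person 3rd person -bu → yurothotseobu.
Attach tense remote past -eng → yurothotseobueng.
Apply vowel deletion: yurothotseobueng → yurothotsobeng.
Nasal assimilation: no change.

yurothotsobeng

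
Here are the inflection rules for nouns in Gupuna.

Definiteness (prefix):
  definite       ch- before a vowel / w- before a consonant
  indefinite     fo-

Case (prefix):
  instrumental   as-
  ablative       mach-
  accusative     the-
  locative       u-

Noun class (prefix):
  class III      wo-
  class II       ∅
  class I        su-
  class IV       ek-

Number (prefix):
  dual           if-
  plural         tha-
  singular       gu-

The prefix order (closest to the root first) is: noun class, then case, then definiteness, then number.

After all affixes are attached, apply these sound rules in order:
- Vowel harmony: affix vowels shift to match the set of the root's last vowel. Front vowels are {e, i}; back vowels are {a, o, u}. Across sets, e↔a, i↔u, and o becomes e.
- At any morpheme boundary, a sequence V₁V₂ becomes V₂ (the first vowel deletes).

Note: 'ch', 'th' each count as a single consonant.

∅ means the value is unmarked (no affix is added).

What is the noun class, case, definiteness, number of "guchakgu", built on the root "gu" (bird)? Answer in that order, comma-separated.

class IV, locative, definite, singular

Segment: gu-ch-u-ek-gu.
noun class: ek- → class IV.
case: u- → locative.
definiteness: ch/w- → definite.
number: gu- → singular.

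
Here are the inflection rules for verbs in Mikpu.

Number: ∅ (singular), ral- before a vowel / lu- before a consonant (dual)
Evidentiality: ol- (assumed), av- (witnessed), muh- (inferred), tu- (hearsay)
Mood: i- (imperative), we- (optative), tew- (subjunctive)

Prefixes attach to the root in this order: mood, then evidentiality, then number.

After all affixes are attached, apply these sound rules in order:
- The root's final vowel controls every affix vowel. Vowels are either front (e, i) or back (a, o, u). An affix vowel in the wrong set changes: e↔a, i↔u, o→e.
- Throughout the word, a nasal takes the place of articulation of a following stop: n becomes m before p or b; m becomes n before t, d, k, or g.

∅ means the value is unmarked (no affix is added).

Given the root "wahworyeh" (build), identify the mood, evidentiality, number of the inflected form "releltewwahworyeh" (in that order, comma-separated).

Segment: ral-ol-tew-wahworyeh.
mood: tew- → subjunctive.
evidentiality: ol- → assumed.
number: ral/lu- → dual.

subjunctive, assumed, dual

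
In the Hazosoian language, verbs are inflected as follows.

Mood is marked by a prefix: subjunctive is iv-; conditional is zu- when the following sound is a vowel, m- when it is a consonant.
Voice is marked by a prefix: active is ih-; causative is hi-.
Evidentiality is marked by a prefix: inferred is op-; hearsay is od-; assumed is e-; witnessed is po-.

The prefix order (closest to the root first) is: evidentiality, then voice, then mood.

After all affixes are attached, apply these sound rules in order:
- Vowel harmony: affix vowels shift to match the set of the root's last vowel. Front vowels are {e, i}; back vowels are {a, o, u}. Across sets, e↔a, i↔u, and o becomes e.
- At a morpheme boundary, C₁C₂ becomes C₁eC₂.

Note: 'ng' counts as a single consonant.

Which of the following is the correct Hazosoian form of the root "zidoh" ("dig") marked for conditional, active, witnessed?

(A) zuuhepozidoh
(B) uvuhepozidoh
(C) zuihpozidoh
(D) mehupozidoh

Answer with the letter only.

A

Attach evidentiality witnessed po- → pozidoh.
Attach voice active ih- → ihpozidoh.
Attach mood conditional zu- (before vowel 'i') → zuihpozidoh.
Apply vowel harmony: zuihpozidoh → zuuhpozidoh.
Apply epenthesis: zuuhpozidoh → zuuhepozidoh.
So the correct form is zuuhepozidoh, option (A).
(C) zuihpozidoh is wrong: it fails to apply the sound rule(s).
(D) mehupozidoh is wrong: it uses causative instead of active for voice.
(B) uvuhepozidoh is wrong: it uses subjunctive instead of conditional for mood.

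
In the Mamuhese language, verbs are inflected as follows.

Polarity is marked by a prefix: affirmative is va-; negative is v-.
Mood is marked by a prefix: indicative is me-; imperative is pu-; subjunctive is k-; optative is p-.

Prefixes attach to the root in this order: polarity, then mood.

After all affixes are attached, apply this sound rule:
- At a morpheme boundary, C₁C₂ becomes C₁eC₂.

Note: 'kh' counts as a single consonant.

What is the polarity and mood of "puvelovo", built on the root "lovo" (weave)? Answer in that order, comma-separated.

negative, imperative

Segment: pu-v-lovo.
polarity: v- → negative.
mood: pu- → imperative.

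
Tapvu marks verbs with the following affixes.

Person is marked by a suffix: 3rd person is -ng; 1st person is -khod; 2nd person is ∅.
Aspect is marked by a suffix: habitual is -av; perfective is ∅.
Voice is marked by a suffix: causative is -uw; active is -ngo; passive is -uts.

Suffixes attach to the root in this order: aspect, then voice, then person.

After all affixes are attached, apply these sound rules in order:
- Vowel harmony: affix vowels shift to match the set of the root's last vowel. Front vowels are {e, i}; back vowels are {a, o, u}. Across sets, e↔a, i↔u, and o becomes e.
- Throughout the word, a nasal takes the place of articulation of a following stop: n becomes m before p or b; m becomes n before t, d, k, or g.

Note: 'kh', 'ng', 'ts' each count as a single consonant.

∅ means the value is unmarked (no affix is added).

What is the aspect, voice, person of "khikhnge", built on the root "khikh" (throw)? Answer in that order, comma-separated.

perfective, active, 2nd person

Segment: khikh-ngo.
aspect: ∅ → perfective.
voice: -ngo → active.
person: ∅ → 2nd person.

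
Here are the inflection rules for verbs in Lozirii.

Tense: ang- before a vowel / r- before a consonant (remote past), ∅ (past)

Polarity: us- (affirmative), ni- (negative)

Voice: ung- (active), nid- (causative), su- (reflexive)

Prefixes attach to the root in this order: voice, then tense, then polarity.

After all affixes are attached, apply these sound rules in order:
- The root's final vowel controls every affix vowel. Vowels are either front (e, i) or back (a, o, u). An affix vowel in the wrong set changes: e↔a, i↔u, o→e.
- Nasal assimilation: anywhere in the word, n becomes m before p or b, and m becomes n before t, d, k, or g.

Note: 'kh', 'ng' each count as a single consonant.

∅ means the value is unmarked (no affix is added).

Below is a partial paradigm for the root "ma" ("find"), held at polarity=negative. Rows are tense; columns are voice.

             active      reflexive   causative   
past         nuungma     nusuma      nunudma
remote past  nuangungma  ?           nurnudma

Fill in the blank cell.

Attach voice reflexive su- → suma.
Attach tense remote past r- (before consonant 's') → rsuma.
Attach polarity negative ni- → nirsuma.
Apply vowel harmony: nirsuma → nursuma.
Nasal assimilation: no change.

nursuma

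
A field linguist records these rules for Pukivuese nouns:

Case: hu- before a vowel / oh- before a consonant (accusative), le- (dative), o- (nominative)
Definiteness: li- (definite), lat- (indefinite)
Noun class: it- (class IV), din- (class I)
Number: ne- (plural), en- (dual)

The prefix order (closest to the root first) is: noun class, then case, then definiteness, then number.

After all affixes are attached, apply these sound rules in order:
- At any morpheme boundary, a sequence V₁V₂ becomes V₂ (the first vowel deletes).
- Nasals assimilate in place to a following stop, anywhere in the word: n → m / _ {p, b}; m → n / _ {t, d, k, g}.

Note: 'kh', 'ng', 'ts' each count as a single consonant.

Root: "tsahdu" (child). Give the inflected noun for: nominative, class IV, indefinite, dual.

Attach noun class class IV it- → ittsahdu.
Attach case nominative o- → oittsahdu.
Attach definiteness indefinite lat- → latoittsahdu.
Attach number dual en- → enlatoittsahdu.
Apply vowel deletion: enlatoittsahdu → enlatittsahdu.
Nasal assimilation: no change.

enlatittsahdu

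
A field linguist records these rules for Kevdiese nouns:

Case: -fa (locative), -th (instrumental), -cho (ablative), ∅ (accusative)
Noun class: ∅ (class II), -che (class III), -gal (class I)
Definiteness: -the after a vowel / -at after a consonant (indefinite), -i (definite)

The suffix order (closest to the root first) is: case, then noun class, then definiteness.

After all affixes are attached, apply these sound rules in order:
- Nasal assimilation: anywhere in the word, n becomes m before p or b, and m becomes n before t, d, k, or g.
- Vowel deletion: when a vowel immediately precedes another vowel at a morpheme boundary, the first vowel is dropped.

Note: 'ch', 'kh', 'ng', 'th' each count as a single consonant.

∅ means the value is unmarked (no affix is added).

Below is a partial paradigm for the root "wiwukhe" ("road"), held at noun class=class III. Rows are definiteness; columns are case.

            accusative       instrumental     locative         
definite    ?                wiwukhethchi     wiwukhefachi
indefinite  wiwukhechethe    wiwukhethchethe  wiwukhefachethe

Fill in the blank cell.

case = accusative: zero marking, form stays wiwukhe.
Attach noun class class III -che → wiwukheche.
Attach definiteness definite -i → wiwukhechei.
Nasal assimilation: no change.
Apply vowel deletion: wiwukhechei → wiwukhechi.

wiwukhechi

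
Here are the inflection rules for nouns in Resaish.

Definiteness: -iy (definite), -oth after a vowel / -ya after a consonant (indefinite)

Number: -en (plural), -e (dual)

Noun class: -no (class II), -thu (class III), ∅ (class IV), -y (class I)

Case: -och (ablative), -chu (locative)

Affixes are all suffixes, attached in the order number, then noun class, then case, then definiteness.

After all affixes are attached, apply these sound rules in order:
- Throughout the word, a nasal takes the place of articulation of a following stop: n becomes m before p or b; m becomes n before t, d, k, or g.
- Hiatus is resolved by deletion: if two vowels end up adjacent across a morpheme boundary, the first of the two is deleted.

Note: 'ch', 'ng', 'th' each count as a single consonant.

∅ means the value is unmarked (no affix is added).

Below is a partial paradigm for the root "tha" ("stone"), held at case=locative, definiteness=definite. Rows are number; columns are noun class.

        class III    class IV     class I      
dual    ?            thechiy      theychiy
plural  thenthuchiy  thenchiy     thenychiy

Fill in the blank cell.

thethuchiy

Attach number dual -e → thae.
Attach noun class class III -thu → thaethu.
Attach case locative -chu → thaethuchu.
Attach definiteness definite -iy → thaethuchuiy.
Nasal assimilation: no change.
Apply vowel deletion: thaethuchuiy → thethuchiy.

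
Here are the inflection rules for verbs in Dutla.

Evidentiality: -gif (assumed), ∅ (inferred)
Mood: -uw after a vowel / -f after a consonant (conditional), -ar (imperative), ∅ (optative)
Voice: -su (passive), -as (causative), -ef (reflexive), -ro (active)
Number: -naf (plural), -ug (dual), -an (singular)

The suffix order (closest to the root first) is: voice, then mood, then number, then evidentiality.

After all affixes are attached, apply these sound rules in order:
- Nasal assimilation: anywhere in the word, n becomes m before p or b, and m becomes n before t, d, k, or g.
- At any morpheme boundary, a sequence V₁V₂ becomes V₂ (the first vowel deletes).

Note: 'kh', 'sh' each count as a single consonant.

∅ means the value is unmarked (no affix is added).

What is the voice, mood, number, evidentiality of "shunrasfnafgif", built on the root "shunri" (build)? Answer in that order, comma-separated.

Segment: shunri-as-f-naf-gif.
voice: -as → causative.
mood: -uw/f → conditional.
number: -naf → plural.
evidentiality: -gif → assumed.

causative, conditional, plural, assumed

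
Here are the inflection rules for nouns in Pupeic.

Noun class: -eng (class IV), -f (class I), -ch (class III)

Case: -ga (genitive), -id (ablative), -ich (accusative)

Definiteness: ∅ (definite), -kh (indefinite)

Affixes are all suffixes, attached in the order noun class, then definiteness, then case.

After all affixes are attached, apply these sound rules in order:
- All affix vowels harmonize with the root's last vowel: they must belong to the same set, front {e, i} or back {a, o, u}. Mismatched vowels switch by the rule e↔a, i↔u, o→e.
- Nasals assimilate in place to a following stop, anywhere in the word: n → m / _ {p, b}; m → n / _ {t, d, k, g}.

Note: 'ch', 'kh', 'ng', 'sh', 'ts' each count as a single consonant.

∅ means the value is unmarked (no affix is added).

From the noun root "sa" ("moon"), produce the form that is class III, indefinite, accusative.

sachkhuch

Attach noun class class III -ch → sach.
Attach definiteness indefinite -kh → sachkh.
Attach case accusative -ich → sachkhich.
Apply vowel harmony: sachkhich → sachkhuch.
Nasal assimilation: no change.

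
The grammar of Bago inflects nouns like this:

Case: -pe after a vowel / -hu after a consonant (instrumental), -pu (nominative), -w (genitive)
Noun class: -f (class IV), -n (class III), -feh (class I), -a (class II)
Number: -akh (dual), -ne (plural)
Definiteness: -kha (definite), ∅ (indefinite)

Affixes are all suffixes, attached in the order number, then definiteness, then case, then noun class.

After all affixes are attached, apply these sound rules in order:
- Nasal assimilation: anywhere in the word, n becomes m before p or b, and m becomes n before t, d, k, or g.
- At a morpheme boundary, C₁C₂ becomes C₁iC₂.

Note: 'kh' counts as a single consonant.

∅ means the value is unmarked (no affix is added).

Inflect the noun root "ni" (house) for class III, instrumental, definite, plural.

Attach number plural -ne → nine.
Attach definiteness definite -kha → ninekha.
Attach case instrumental -pe (after vowel 'a') → ninekhape.
Attach noun class class III -n → ninekhapen.
Nasal assimilation: no change.
Epenthesis: no change.

ninekhapen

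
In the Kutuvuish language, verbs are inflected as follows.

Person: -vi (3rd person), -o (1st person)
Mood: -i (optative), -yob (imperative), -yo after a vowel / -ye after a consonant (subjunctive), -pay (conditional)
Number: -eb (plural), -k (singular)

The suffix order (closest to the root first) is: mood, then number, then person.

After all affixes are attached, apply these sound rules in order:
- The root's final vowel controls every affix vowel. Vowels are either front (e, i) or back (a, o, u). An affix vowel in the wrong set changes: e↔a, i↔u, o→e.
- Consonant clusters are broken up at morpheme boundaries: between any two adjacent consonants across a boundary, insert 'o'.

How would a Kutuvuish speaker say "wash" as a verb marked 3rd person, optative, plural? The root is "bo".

bouabovu

Attach mood optative -i → boi.
Attach number plural -eb → boieb.
Attach person 3rd person -vi → boiebvi.
Apply vowel harmony: boiebvi → bouabvu.
Apply epenthesis: bouabvu → bouabovu.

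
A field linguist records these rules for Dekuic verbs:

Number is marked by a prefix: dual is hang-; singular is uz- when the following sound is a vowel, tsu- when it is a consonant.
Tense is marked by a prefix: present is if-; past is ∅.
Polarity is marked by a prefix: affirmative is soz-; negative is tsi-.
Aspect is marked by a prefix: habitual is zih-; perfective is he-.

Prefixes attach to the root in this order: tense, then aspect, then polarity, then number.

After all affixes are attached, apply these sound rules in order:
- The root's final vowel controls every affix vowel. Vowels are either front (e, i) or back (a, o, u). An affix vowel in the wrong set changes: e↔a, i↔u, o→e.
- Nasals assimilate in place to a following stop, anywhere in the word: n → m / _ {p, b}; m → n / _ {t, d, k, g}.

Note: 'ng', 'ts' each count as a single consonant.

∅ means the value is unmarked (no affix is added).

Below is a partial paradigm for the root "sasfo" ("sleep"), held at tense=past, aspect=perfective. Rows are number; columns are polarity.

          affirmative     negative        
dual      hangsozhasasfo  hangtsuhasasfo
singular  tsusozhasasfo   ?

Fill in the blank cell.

tsutsuhasasfo

tense = past: zero marking, form stays sasfo.
Attach aspect perfective he- → hesasfo.
Attach polarity negative tsi- → tsihesasfo.
Attach number singular tsu- (before consonant 'ts') → tsutsihesasfo.
Apply vowel harmony: tsutsihesasfo → tsutsuhasasfo.
Nasal assimilation: no change.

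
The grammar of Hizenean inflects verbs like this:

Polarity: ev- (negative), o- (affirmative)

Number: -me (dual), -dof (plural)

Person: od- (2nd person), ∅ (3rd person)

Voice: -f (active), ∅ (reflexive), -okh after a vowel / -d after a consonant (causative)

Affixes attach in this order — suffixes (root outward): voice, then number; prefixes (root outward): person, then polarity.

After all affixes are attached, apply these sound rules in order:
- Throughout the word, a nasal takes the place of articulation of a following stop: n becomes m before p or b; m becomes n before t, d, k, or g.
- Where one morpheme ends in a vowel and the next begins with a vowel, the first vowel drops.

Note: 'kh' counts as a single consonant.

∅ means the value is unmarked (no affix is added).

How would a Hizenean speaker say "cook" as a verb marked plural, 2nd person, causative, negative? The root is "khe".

Attach person 2nd person od- → odkhe.
Attach voice causative -okh (after vowel 'e') → odkheokh.
Attach number plural -dof → odkheokhdof.
Attach polarity negative ev- → evodkheokhdof.
Nasal assimilation: no change.
Apply vowel deletion: evodkheokhdof → evodkhokhdof.

evodkhokhdof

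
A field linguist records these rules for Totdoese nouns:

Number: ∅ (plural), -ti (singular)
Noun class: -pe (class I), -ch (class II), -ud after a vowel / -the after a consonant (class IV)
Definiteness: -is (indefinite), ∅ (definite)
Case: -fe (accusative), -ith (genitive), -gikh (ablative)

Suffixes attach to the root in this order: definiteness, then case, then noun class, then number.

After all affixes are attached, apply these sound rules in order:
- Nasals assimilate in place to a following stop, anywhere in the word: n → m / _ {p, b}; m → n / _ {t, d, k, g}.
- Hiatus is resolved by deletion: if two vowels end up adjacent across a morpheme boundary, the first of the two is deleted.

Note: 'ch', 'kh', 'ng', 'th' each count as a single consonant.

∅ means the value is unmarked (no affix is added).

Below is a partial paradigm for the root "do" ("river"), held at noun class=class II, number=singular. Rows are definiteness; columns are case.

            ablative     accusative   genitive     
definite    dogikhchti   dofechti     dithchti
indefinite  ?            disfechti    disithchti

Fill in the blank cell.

disgikhchti

Attach definiteness indefinite -is → dois.
Attach case ablative -gikh → doisgikh.
Attach noun class class II -ch → doisgikhch.
Attach number singular -ti → doisgikhchti.
Nasal assimilation: no change.
Apply vowel deletion: doisgikhchti → disgikhchti.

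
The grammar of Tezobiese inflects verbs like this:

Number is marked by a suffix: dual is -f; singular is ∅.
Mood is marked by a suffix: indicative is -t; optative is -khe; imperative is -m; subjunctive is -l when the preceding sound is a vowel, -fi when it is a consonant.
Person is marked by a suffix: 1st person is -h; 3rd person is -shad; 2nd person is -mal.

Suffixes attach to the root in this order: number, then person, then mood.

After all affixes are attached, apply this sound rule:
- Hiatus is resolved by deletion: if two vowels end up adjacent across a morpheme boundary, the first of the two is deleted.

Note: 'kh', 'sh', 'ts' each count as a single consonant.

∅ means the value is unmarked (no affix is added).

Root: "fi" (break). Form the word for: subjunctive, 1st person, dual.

fifhfi

Attach number dual -f → fif.
Attach person 1st person -h → fifh.
Attach mood subjunctive -fi (after consonant 'h') → fifhfi.
Vowel deletion: no change.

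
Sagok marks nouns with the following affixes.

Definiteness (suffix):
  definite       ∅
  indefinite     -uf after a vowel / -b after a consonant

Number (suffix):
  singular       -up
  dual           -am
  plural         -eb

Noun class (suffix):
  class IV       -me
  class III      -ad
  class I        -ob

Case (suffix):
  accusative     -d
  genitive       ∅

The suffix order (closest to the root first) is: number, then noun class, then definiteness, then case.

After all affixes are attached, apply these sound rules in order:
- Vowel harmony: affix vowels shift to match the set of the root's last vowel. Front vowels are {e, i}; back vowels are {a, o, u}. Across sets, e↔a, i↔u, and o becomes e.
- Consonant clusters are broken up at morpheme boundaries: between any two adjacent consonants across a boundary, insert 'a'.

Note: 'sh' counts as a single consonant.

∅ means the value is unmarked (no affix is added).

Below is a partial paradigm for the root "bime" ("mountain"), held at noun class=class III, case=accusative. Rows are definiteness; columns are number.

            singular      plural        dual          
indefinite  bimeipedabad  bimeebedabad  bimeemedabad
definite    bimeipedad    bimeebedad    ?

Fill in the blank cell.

bimeemedad

Attach number dual -am → bimeam.
Attach noun class class III -ad → bimeamad.
definiteness = definite: zero marking, form stays bimeamad.
Attach case accusative -d → bimeamadd.
Apply vowel harmony: bimeamadd → bimeemedd.
Apply epenthesis: bimeemedd → bimeemedad.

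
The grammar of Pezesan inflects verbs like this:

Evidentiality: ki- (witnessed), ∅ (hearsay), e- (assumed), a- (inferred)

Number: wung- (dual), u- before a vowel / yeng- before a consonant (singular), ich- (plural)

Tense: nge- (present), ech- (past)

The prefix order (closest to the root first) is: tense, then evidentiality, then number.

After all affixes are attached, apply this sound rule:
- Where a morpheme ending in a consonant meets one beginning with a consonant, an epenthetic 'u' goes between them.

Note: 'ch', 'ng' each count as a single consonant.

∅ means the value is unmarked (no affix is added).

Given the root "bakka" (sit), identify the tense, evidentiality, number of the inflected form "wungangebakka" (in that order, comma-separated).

Segment: wung-a-nge-bakka.
tense: nge- → present.
evidentiality: a- → inferred.
number: wung- → dual.

present, inferred, dual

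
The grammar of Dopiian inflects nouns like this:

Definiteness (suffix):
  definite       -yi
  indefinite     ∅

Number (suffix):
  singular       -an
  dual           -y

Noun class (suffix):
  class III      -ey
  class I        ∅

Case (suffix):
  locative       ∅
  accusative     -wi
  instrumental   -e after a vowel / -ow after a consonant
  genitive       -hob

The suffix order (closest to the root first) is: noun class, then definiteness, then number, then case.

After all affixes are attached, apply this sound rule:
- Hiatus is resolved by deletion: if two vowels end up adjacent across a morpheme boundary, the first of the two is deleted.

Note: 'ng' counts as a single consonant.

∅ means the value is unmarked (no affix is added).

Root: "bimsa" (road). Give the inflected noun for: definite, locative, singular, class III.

bimseyyan

Attach noun class class III -ey → bimsaey.
Attach definiteness definite -yi → bimsaeyyi.
Attach number singular -an → bimsaeyyian.
case = locative: zero marking, form stays bimsaeyyian.
Apply vowel deletion: bimsaeyyian → bimseyyan.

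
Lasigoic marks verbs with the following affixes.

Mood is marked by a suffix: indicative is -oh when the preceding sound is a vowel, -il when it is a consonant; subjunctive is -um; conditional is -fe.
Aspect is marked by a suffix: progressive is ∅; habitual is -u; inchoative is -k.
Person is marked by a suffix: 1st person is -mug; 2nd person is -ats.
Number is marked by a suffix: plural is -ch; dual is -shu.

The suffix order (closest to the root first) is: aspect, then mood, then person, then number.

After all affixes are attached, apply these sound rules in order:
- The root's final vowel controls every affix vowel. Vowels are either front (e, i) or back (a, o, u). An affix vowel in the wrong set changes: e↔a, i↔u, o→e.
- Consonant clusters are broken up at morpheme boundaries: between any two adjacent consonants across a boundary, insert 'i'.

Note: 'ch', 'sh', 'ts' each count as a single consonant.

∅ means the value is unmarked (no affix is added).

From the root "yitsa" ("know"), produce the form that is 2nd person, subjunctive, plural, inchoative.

Attach aspect inchoative -k → yitsak.
Attach mood subjunctive -um → yitsakum.
Attach person 2nd person -ats → yitsakumats.
Attach number plural -ch → yitsakumatsch.
Vowel harmony: no change.
Apply epenthesis: yitsakumatsch → yitsakumatsich.

yitsakumatsich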